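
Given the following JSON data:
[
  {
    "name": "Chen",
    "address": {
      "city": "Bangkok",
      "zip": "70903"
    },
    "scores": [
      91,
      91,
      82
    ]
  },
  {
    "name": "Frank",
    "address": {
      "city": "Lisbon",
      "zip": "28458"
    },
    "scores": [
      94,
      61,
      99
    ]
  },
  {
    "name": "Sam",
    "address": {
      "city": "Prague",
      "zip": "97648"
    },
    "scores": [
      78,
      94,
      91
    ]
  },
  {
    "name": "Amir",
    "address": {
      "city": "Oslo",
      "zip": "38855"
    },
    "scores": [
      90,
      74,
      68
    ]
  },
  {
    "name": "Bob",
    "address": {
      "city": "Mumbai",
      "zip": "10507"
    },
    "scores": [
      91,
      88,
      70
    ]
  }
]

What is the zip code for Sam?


Path: records[2].address.zip
Value: 97648

ANSWER: 97648


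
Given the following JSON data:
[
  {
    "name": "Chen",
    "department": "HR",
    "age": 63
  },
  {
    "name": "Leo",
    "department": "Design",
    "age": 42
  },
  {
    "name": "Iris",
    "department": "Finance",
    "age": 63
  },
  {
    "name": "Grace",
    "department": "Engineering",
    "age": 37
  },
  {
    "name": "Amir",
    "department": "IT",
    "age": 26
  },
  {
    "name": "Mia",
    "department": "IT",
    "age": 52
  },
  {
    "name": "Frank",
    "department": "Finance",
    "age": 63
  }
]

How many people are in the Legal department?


Scanning records for department = Legal
  No matches found
Count: 0

ANSWER: 0


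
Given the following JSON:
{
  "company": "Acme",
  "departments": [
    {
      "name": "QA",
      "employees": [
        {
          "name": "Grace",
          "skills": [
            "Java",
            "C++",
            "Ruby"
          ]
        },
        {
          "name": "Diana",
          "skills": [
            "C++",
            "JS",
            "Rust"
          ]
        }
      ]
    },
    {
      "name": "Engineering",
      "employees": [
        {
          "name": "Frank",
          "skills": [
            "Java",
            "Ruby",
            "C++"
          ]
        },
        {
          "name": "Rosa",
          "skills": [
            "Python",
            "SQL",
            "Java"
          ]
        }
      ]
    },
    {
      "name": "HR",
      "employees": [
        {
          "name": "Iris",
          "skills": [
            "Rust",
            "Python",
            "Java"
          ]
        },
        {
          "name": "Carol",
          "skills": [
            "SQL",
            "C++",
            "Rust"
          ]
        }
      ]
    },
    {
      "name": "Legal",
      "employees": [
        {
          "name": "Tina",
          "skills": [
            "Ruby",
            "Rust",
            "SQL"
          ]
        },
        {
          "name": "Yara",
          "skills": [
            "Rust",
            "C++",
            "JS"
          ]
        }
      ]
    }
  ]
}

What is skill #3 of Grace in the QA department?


Path: departments[0].employees[0].skills[2]
Value: Ruby

ANSWER: Ruby


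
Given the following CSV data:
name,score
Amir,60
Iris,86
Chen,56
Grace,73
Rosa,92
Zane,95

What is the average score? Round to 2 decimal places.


Scores: 60, 86, 56, 73, 92, 95
Sum = 462
Count = 6
Average = 462 / 6 = 77.00

ANSWER: 77.00


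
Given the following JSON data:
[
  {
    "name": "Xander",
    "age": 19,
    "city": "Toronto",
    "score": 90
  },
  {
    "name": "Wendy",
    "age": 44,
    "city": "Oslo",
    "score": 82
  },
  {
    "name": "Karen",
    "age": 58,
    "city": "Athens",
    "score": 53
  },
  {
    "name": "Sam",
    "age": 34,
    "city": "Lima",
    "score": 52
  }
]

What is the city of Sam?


Looking up record where name = Sam
Record index: 3
Field 'city' = Lima

ANSWER: Lima


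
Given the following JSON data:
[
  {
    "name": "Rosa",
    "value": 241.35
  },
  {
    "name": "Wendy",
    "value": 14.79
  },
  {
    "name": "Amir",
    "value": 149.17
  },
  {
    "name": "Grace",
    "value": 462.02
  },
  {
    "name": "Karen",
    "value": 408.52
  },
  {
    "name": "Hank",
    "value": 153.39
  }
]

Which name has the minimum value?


Comparing values:
  Rosa: 241.35
  Wendy: 14.79
  Amir: 149.17
  Grace: 462.02
  Karen: 408.52
  Hank: 153.39
Minimum: Wendy (14.79)

ANSWER: Wendy


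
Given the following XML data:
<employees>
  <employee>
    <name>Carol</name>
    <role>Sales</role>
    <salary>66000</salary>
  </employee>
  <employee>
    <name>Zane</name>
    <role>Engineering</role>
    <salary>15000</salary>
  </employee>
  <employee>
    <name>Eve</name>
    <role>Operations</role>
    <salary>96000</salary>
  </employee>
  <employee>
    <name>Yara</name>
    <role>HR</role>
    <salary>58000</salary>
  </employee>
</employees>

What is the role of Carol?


Searching for <employee> with <name>Carol</name>
Found at position 1
<role>Sales</role>

ANSWER: Sales


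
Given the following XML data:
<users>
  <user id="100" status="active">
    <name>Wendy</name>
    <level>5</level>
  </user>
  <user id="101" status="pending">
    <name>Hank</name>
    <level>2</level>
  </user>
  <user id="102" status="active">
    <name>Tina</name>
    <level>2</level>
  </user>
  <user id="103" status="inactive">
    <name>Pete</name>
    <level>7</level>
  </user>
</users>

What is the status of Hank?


Finding user with name = Hank
user id="101" status="pending"

ANSWER: pending


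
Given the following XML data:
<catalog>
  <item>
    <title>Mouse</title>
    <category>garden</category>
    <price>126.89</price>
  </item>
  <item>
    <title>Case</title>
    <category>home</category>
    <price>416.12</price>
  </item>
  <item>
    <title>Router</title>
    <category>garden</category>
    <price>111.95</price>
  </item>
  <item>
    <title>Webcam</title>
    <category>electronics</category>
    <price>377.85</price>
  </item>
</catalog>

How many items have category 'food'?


Scanning <item> elements for <category>food</category>:
Count: 0

ANSWER: 0


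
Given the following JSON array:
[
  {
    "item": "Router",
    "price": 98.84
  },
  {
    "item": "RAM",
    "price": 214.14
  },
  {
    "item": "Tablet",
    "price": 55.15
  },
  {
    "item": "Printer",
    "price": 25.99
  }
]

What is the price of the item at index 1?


Array index 1 -> RAM
price = 214.14

ANSWER: 214.14


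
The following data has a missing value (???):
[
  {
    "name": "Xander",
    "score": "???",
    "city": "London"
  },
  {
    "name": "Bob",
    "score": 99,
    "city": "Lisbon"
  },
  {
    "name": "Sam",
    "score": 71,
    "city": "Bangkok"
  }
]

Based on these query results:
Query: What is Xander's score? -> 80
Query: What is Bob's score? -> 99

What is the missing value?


The missing value is Xander's score
From query: Xander's score = 80

ANSWER: 80


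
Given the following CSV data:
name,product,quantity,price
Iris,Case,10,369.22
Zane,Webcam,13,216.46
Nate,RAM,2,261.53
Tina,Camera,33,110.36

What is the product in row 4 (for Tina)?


Row 4: Tina
Column 'product' = Camera

ANSWER: Camera


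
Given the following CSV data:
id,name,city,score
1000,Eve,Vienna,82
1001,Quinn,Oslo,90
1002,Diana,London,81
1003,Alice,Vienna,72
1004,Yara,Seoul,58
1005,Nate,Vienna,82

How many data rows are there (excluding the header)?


Counting rows (excluding header):
Header: id,name,city,score
Data rows: 6

ANSWER: 6


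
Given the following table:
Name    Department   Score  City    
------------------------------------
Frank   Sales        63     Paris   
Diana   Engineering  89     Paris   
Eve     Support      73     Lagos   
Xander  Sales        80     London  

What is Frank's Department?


Row 1: Frank
Department = Sales

ANSWER: Sales


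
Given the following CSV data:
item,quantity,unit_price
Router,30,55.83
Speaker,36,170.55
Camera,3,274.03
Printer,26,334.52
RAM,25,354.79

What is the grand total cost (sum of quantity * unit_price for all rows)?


Computing row totals:
  Router: 30 * 55.83 = 1674.9
  Speaker: 36 * 170.55 = 6139.8
  Camera: 3 * 274.03 = 822.09
  Printer: 26 * 334.52 = 8697.52
  RAM: 25 * 354.79 = 8869.75
Grand total = 1674.9 + 6139.8 + 822.09 + 8697.52 + 8869.75 = 26204.06

ANSWER: 26204.06


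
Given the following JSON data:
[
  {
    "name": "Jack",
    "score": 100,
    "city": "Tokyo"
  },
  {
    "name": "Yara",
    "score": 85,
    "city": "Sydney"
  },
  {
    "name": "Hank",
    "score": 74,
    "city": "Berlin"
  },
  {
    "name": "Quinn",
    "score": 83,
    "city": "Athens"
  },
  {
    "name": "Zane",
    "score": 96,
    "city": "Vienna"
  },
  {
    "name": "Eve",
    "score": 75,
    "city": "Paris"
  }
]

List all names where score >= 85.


Filtering records where score >= 85:
  Jack (score=100) -> YES
  Yara (score=85) -> YES
  Hank (score=74) -> no
  Quinn (score=83) -> no
  Zane (score=96) -> YES
  Eve (score=75) -> no


ANSWER: Jack, Yara, Zane


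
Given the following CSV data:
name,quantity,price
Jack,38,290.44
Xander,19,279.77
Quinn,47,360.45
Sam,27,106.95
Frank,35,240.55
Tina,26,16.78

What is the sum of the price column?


Values in 'price' column:
  Row 1: 290.44
  Row 2: 279.77
  Row 3: 360.45
  Row 4: 106.95
  Row 5: 240.55
  Row 6: 16.78
Sum = 290.44 + 279.77 + 360.45 + 106.95 + 240.55 + 16.78 = 1294.94

ANSWER: 1294.94


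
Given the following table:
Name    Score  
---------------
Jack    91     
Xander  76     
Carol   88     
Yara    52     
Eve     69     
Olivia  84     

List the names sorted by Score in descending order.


Sorting by Score (descending):
  Jack: 91
  Carol: 88
  Olivia: 84
  Xander: 76
  Eve: 69
  Yara: 52


ANSWER: Jack, Carol, Olivia, Xander, Eve, Yara


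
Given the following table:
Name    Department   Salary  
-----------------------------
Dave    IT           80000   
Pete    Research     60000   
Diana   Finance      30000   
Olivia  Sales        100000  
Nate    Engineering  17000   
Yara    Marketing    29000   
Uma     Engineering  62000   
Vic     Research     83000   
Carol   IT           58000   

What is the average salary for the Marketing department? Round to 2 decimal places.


Marketing department members:
  Yara: 29000
Sum = 29000
Count = 1
Average = 29000 / 1 = 29000.00

ANSWER: 29000.00


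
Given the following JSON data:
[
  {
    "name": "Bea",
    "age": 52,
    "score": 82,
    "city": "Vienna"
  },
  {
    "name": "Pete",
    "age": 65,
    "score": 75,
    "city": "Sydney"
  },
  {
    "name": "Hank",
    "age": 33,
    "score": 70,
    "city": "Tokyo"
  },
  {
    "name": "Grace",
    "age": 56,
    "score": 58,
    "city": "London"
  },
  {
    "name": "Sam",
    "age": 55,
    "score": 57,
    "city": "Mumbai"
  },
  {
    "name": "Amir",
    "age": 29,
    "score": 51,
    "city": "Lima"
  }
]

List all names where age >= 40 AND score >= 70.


Checking both conditions:
  Bea (age=52, score=82) -> YES
  Pete (age=65, score=75) -> YES
  Hank (age=33, score=70) -> no
  Grace (age=56, score=58) -> no
  Sam (age=55, score=57) -> no
  Amir (age=29, score=51) -> no


ANSWER: Bea, Pete


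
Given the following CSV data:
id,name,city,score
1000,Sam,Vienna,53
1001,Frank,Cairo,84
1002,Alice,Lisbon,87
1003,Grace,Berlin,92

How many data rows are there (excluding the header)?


Counting rows (excluding header):
Header: id,name,city,score
Data rows: 4

ANSWER: 4


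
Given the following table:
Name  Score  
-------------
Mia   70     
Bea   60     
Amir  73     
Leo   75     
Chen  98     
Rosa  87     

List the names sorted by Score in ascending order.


Sorting by Score (ascending):
  Bea: 60
  Mia: 70
  Amir: 73
  Leo: 75
  Rosa: 87
  Chen: 98


ANSWER: Bea, Mia, Amir, Leo, Rosa, Chen


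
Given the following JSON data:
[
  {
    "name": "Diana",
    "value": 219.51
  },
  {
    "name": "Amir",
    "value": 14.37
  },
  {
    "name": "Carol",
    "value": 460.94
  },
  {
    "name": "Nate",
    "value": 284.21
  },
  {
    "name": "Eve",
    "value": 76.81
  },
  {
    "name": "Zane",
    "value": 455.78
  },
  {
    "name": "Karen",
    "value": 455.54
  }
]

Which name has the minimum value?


Comparing values:
  Diana: 219.51
  Amir: 14.37
  Carol: 460.94
  Nate: 284.21
  Eve: 76.81
  Zane: 455.78
  Karen: 455.54
Minimum: Amir (14.37)

ANSWER: Amir


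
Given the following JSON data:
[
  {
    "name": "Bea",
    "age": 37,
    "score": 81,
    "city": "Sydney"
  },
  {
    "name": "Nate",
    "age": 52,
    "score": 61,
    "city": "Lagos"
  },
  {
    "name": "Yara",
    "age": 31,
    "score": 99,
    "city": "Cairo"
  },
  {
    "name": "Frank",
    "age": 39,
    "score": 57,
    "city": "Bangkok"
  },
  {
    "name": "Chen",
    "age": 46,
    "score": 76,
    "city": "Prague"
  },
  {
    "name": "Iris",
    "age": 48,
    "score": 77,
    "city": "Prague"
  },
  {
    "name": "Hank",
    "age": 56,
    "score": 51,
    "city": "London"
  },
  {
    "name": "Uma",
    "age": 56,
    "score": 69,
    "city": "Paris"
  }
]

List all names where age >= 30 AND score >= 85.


Checking both conditions:
  Bea (age=37, score=81) -> no
  Nate (age=52, score=61) -> no
  Yara (age=31, score=99) -> YES
  Frank (age=39, score=57) -> no
  Chen (age=46, score=76) -> no
  Iris (age=48, score=77) -> no
  Hank (age=56, score=51) -> no
  Uma (age=56, score=69) -> no


ANSWER: Yara


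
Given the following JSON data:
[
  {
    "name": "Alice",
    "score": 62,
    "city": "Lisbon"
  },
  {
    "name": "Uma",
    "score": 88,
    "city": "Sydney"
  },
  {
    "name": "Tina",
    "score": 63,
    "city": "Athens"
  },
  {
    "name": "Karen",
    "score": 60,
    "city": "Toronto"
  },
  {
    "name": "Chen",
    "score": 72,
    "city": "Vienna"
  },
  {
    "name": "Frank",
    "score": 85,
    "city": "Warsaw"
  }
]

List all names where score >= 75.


Filtering records where score >= 75:
  Alice (score=62) -> no
  Uma (score=88) -> YES
  Tina (score=63) -> no
  Karen (score=60) -> no
  Chen (score=72) -> no
  Frank (score=85) -> YES


ANSWER: Uma, Frank


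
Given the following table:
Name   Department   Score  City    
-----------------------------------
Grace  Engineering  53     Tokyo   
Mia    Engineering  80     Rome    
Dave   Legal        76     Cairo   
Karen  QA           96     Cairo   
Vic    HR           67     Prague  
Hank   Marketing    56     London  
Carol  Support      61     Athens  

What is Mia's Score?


Row 2: Mia
Score = 80

ANSWER: 80


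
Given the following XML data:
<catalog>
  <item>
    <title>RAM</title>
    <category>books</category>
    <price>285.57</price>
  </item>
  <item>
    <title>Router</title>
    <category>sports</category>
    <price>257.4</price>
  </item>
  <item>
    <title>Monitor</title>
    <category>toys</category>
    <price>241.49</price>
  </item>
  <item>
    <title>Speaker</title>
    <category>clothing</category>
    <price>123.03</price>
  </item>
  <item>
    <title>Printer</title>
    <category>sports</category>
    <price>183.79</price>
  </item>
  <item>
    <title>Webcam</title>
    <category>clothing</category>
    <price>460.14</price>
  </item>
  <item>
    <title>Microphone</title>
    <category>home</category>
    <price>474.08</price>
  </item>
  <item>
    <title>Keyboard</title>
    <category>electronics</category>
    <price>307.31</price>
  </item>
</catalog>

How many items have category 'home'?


Scanning <item> elements for <category>home</category>:
  Item 7: Microphone -> MATCH
Count: 1

ANSWER: 1


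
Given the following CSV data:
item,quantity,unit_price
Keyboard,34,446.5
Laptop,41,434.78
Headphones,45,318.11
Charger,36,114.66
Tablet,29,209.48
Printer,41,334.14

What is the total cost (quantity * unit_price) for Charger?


Row: Charger
quantity = 36
unit_price = 114.66
total = 36 * 114.66 = 4127.76

ANSWER: 4127.76


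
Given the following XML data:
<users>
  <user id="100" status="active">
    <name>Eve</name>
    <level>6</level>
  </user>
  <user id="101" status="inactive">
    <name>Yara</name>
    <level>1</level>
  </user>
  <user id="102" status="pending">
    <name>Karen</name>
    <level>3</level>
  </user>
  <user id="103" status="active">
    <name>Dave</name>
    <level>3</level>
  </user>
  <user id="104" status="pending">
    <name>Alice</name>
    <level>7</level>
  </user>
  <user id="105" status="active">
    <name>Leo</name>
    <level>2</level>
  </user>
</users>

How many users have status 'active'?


Counting users with status='active':
  Eve (id=100) -> MATCH
  Dave (id=103) -> MATCH
  Leo (id=105) -> MATCH
Count: 3

ANSWER: 3


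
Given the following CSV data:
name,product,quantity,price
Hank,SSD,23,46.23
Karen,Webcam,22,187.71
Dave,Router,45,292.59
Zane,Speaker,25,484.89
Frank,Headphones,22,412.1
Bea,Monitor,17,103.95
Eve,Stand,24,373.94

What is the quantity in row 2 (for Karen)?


Row 2: Karen
Column 'quantity' = 22

ANSWER: 22


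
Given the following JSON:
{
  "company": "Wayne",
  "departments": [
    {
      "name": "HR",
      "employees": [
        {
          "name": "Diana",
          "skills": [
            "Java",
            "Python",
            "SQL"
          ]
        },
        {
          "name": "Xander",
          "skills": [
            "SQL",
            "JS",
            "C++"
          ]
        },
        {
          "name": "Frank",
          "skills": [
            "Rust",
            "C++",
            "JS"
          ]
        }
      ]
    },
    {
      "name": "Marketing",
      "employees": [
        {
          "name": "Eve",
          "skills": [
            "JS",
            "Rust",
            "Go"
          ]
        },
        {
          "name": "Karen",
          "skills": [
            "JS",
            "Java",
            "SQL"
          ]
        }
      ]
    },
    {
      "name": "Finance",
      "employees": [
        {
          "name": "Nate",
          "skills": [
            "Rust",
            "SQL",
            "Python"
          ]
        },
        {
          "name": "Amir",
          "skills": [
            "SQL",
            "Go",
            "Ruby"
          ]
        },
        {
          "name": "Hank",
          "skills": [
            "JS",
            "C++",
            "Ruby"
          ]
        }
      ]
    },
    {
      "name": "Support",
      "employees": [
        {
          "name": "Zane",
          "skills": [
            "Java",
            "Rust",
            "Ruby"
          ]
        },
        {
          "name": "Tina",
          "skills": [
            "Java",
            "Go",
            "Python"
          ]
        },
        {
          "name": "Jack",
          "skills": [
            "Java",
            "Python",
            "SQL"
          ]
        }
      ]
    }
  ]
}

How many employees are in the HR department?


Path: departments[0].employees
Count: 3

ANSWER: 3


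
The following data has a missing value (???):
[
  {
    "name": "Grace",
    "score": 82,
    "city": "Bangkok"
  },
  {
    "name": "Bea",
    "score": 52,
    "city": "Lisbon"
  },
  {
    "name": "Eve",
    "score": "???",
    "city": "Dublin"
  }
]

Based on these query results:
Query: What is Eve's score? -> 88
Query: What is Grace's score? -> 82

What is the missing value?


The missing value is Eve's score
From query: Eve's score = 88

ANSWER: 88


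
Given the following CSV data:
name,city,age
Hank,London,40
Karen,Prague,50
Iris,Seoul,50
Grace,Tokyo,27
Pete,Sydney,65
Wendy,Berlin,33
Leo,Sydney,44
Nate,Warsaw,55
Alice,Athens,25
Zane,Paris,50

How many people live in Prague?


Scanning city column for 'Prague':
  Row 2: Karen -> MATCH
Total matches: 1

ANSWER: 1


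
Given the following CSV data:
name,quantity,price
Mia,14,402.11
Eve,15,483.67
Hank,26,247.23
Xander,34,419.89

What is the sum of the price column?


Values in 'price' column:
  Row 1: 402.11
  Row 2: 483.67
  Row 3: 247.23
  Row 4: 419.89
Sum = 402.11 + 483.67 + 247.23 + 419.89 = 1552.9

ANSWER: 1552.9


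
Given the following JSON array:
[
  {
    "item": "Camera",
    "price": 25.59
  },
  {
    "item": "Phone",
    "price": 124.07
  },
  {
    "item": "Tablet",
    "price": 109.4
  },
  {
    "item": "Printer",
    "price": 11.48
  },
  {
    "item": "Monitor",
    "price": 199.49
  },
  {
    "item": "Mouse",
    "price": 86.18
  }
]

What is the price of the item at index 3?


Array index 3 -> Printer
price = 11.48

ANSWER: 11.48


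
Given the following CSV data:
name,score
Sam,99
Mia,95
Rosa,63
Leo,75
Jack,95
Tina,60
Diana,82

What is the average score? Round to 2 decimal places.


Scores: 99, 95, 63, 75, 95, 60, 82
Sum = 569
Count = 7
Average = 569 / 7 = 81.29

ANSWER: 81.29


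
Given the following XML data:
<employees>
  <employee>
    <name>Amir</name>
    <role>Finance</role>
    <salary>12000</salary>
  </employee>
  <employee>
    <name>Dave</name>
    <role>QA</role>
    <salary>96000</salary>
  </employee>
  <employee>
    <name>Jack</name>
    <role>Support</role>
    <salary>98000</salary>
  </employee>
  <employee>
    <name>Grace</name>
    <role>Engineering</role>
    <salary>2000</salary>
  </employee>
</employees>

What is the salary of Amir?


Searching for <employee> with <name>Amir</name>
Found at position 1
<salary>12000</salary>

ANSWER: 12000


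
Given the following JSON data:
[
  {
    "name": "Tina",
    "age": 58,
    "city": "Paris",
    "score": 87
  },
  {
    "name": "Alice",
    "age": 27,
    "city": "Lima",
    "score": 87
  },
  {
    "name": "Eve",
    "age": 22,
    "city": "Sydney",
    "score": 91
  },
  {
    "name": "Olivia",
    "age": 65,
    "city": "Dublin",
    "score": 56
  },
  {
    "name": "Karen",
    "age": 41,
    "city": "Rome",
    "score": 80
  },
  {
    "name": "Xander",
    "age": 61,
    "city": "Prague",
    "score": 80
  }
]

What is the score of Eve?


Looking up record where name = Eve
Record index: 2
Field 'score' = 91

ANSWER: 91


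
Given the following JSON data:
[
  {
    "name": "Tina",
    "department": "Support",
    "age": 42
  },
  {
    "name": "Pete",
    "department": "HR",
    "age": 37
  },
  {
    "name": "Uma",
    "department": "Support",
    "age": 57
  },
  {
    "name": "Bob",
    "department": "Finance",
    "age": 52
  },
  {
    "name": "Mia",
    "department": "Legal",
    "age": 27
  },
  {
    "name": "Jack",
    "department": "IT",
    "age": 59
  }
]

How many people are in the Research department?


Scanning records for department = Research
  No matches found
Count: 0

ANSWER: 0


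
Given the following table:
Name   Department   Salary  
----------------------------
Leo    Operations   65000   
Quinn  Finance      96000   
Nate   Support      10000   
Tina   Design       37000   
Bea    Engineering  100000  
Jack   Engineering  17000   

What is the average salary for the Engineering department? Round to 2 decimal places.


Engineering department members:
  Bea: 100000
  Jack: 17000
Sum = 117000
Count = 2
Average = 117000 / 2 = 58500.00

ANSWER: 58500.00


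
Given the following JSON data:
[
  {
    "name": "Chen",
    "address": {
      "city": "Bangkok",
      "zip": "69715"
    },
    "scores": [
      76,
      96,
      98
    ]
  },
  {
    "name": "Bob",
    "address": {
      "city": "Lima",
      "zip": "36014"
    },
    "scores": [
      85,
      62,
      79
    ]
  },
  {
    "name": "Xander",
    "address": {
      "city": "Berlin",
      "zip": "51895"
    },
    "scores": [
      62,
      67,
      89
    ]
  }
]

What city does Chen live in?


Path: records[0].address.city
Value: Bangkok

ANSWER: Bangkok


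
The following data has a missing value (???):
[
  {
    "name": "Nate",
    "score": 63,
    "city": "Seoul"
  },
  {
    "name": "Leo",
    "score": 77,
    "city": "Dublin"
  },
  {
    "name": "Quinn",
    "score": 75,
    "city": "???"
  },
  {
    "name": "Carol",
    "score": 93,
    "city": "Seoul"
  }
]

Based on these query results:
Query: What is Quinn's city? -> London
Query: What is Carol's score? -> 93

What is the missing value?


The missing value is Quinn's city
From query: Quinn's city = London

ANSWER: London


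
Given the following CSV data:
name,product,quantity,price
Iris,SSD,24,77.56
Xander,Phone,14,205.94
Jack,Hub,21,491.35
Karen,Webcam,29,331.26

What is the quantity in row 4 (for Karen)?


Row 4: Karen
Column 'quantity' = 29

ANSWER: 29


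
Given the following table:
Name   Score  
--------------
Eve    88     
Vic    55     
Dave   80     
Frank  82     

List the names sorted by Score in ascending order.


Sorting by Score (ascending):
  Vic: 55
  Dave: 80
  Frank: 82
  Eve: 88


ANSWER: Vic, Dave, Frank, Eve


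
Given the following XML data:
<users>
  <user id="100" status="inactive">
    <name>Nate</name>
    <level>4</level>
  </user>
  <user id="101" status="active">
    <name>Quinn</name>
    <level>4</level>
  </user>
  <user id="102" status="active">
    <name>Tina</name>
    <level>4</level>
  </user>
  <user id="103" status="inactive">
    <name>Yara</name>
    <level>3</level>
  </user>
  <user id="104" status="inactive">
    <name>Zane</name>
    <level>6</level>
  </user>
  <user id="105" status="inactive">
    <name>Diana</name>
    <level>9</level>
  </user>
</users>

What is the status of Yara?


Finding user with name = Yara
user id="103" status="inactive"

ANSWER: inactive


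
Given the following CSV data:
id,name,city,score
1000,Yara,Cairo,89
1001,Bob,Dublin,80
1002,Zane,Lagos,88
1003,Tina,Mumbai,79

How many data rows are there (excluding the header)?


Counting rows (excluding header):
Header: id,name,city,score
Data rows: 4

ANSWER: 4


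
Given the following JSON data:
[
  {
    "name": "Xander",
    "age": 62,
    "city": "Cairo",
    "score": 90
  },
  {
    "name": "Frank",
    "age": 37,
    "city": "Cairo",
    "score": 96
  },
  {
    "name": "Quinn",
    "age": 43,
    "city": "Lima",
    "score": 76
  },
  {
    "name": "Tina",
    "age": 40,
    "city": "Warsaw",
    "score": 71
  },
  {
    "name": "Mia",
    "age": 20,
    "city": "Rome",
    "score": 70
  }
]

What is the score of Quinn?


Looking up record where name = Quinn
Record index: 2
Field 'score' = 76

ANSWER: 76


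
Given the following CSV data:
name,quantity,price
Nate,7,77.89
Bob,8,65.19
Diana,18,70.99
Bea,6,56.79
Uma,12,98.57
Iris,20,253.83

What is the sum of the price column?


Values in 'price' column:
  Row 1: 77.89
  Row 2: 65.19
  Row 3: 70.99
  Row 4: 56.79
  Row 5: 98.57
  Row 6: 253.83
Sum = 77.89 + 65.19 + 70.99 + 56.79 + 98.57 + 253.83 = 623.26

ANSWER: 623.26


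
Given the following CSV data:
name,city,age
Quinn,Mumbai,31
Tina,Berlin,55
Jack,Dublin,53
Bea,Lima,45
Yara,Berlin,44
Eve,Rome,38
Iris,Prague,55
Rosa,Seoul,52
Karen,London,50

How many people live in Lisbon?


Scanning city column for 'Lisbon':
Total matches: 0

ANSWER: 0


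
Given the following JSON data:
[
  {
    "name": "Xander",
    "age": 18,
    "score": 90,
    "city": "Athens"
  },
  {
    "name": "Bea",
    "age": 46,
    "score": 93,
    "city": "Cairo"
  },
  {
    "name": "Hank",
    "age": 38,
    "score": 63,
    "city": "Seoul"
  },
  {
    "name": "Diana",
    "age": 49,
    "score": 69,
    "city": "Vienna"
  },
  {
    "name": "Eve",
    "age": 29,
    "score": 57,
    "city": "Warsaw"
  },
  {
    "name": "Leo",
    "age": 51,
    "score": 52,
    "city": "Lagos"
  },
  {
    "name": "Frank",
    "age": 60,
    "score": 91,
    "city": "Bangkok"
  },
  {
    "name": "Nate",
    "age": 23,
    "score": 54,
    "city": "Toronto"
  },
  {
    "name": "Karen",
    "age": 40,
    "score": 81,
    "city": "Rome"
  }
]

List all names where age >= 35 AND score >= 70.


Checking both conditions:
  Xander (age=18, score=90) -> no
  Bea (age=46, score=93) -> YES
  Hank (age=38, score=63) -> no
  Diana (age=49, score=69) -> no
  Eve (age=29, score=57) -> no
  Leo (age=51, score=52) -> no
  Frank (age=60, score=91) -> YES
  Nate (age=23, score=54) -> no
  Karen (age=40, score=81) -> YES


ANSWER: Bea, Frank, Karen


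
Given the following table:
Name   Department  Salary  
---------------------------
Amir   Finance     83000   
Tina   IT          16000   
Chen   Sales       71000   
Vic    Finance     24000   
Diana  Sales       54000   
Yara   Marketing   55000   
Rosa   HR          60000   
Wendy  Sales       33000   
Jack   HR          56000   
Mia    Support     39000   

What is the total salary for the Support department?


Support department members:
  Mia: 39000
Total = 39000 = 39000

ANSWER: 39000


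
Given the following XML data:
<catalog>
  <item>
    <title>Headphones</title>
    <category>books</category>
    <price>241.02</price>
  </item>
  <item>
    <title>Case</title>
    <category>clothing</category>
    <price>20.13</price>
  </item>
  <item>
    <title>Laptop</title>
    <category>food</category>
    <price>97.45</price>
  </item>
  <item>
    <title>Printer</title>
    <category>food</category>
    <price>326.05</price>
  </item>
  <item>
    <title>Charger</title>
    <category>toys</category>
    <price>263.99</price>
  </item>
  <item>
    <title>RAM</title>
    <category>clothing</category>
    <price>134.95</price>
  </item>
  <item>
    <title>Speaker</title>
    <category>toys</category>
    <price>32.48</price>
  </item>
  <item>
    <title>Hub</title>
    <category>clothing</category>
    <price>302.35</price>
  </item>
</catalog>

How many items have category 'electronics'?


Scanning <item> elements for <category>electronics</category>:
Count: 0

ANSWER: 0


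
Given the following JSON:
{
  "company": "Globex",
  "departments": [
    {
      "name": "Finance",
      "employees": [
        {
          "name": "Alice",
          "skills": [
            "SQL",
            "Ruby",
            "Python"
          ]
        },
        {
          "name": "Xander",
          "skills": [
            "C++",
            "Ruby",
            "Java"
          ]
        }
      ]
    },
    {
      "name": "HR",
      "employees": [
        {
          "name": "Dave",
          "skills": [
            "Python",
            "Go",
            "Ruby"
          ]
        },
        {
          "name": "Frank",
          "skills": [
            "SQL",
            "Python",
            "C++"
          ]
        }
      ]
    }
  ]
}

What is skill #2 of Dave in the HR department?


Path: departments[1].employees[0].skills[1]
Value: Go

ANSWER: Go


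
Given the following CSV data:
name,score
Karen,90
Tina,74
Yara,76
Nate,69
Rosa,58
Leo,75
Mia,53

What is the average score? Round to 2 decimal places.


Scores: 90, 74, 76, 69, 58, 75, 53
Sum = 495
Count = 7
Average = 495 / 7 = 70.71

ANSWER: 70.71


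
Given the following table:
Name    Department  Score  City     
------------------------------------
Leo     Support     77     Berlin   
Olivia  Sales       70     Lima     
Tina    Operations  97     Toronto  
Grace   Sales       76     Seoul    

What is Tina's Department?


Row 3: Tina
Department = Operations

ANSWER: Operations


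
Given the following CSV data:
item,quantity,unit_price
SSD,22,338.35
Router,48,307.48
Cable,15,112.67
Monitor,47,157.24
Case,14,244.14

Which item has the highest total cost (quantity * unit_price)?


Computing row totals:
  SSD: 7443.7
  Router: 14759.04
  Cable: 1690.05
  Monitor: 7390.28
  Case: 3417.96
Maximum: Router (14759.04)

ANSWER: Router


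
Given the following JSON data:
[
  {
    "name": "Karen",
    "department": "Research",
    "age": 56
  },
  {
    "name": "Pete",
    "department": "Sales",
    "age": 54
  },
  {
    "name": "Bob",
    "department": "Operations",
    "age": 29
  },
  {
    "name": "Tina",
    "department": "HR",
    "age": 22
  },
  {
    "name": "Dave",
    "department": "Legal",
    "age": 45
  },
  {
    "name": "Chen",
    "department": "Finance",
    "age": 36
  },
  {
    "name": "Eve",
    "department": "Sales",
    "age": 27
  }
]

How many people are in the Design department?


Scanning records for department = Design
  No matches found
Count: 0

ANSWER: 0


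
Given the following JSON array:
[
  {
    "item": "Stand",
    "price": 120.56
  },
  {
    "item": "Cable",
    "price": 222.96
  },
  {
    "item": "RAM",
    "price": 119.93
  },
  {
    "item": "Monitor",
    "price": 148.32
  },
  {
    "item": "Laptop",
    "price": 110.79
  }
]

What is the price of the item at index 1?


Array index 1 -> Cable
price = 222.96

ANSWER: 222.96


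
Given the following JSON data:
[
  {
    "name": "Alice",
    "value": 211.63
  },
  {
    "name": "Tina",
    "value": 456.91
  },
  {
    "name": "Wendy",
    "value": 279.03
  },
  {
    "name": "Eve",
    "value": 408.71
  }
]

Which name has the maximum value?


Comparing values:
  Alice: 211.63
  Tina: 456.91
  Wendy: 279.03
  Eve: 408.71
Maximum: Tina (456.91)

ANSWER: Tina


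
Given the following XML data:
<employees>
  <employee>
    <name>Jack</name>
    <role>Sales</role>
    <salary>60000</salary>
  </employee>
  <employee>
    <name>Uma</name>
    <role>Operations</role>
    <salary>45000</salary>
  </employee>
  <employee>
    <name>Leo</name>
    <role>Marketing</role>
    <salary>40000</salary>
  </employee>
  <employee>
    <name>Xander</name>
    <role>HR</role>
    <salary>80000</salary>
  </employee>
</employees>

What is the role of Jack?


Searching for <employee> with <name>Jack</name>
Found at position 1
<role>Sales</role>

ANSWER: Sales


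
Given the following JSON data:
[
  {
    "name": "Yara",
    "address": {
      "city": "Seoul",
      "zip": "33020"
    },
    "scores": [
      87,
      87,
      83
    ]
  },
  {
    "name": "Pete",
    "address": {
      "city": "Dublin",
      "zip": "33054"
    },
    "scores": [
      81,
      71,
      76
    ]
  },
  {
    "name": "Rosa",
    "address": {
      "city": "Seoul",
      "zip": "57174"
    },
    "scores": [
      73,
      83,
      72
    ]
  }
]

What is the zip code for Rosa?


Path: records[2].address.zip
Value: 57174

ANSWER: 57174


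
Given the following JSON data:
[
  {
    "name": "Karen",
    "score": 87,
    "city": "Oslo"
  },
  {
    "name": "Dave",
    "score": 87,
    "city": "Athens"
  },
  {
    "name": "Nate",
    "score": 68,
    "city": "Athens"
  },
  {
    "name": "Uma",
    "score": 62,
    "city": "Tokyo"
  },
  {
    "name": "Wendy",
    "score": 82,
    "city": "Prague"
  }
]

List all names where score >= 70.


Filtering records where score >= 70:
  Karen (score=87) -> YES
  Dave (score=87) -> YES
  Nate (score=68) -> no
  Uma (score=62) -> no
  Wendy (score=82) -> YES


ANSWER: Karen, Dave, Wendy


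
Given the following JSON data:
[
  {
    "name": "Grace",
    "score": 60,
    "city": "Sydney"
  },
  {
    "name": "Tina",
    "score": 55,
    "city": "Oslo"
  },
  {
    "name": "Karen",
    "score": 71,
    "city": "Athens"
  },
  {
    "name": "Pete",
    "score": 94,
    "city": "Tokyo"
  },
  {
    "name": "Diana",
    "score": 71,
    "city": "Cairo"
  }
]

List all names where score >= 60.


Filtering records where score >= 60:
  Grace (score=60) -> YES
  Tina (score=55) -> no
  Karen (score=71) -> YES
  Pete (score=94) -> YES
  Diana (score=71) -> YES


ANSWER: Grace, Karen, Pete, Diana


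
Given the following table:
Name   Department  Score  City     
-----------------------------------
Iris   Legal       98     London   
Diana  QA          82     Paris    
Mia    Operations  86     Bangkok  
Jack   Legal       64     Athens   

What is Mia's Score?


Row 3: Mia
Score = 86

ANSWER: 86


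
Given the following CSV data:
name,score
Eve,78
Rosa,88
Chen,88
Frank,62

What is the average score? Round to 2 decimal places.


Scores: 78, 88, 88, 62
Sum = 316
Count = 4
Average = 316 / 4 = 79.00

ANSWER: 79.00


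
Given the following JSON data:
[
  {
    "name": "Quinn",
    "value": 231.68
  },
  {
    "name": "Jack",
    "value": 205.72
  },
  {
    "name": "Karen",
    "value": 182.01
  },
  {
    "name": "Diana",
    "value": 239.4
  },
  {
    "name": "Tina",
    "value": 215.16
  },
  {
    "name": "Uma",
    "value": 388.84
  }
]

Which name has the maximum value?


Comparing values:
  Quinn: 231.68
  Jack: 205.72
  Karen: 182.01
  Diana: 239.4
  Tina: 215.16
  Uma: 388.84
Maximum: Uma (388.84)

ANSWER: Uma


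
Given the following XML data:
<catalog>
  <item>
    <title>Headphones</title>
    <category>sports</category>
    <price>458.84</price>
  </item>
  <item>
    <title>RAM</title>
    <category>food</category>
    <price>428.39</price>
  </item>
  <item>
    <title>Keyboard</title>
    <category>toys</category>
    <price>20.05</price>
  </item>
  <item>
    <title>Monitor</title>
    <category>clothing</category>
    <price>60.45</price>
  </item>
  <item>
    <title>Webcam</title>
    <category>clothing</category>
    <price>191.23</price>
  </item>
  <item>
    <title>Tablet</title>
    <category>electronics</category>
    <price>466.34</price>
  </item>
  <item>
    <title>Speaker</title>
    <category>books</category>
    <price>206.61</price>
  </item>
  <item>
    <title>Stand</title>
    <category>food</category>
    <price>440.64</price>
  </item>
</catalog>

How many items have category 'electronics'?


Scanning <item> elements for <category>electronics</category>:
  Item 6: Tablet -> MATCH
Count: 1

ANSWER: 1


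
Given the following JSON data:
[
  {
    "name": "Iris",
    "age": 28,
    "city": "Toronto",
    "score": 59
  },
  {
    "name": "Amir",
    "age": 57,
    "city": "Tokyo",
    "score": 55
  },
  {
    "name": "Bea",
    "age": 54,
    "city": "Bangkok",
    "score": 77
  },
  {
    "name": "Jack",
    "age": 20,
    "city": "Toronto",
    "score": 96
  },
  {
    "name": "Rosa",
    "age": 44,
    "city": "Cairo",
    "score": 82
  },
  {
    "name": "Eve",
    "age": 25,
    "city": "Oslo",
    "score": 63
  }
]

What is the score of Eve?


Looking up record where name = Eve
Record index: 5
Field 'score' = 63

ANSWER: 63


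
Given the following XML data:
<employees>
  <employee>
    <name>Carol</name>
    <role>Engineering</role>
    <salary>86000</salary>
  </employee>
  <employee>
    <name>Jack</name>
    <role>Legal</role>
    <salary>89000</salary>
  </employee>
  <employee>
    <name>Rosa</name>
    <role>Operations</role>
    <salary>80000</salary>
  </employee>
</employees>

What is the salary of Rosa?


Searching for <employee> with <name>Rosa</name>
Found at position 3
<salary>80000</salary>

ANSWER: 80000


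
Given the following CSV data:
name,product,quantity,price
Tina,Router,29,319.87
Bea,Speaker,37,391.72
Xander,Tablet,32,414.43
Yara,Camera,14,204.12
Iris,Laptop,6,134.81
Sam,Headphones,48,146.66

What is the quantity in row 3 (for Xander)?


Row 3: Xander
Column 'quantity' = 32

ANSWER: 32


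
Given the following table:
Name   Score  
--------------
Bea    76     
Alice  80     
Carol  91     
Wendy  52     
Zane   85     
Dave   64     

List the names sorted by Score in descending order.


Sorting by Score (descending):
  Carol: 91
  Zane: 85
  Alice: 80
  Bea: 76
  Dave: 64
  Wendy: 52


ANSWER: Carol, Zane, Alice, Bea, Dave, Wendy


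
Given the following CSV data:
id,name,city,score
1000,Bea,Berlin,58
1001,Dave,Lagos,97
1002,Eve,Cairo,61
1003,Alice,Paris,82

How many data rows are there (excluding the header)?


Counting rows (excluding header):
Header: id,name,city,score
Data rows: 4

ANSWER: 4


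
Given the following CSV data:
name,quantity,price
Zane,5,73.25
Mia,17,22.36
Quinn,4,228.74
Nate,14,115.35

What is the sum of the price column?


Values in 'price' column:
  Row 1: 73.25
  Row 2: 22.36
  Row 3: 228.74
  Row 4: 115.35
Sum = 73.25 + 22.36 + 228.74 + 115.35 = 439.7

ANSWER: 439.7


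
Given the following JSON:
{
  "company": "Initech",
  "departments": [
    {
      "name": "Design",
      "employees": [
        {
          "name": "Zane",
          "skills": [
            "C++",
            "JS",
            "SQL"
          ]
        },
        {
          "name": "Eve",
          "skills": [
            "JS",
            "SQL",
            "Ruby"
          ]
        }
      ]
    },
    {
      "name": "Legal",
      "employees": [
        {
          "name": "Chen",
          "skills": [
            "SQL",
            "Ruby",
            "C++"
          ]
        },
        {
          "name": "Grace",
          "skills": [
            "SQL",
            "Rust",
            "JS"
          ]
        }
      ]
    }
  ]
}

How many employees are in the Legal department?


Path: departments[1].employees
Count: 2

ANSWER: 2
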